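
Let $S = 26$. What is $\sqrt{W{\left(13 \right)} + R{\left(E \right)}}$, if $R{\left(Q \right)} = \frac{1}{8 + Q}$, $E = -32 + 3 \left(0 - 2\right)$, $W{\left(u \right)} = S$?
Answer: $\frac{\sqrt{23370}}{30} \approx 5.0957$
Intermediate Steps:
$W{\left(u \right)} = 26$
$E = -38$ ($E = -32 + 3 \left(-2\right) = -32 - 6 = -38$)
$\sqrt{W{\left(13 \right)} + R{\left(E \right)}} = \sqrt{26 + \frac{1}{8 - 38}} = \sqrt{26 + \frac{1}{-30}} = \sqrt{26 - \frac{1}{30}} = \sqrt{\frac{779}{30}} = \frac{\sqrt{23370}}{30}$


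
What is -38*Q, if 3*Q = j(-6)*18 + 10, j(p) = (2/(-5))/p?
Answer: -2128/15 ≈ -141.87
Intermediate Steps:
j(p) = -2/(5*p) (j(p) = (2*(-⅕))/p = -2/(5*p))
Q = 56/15 (Q = (-⅖/(-6)*18 + 10)/3 = (-⅖*(-⅙)*18 + 10)/3 = ((1/15)*18 + 10)/3 = (6/5 + 10)/3 = (⅓)*(56/5) = 56/15 ≈ 3.7333)
-38*Q = -38*56/15 = -2128/15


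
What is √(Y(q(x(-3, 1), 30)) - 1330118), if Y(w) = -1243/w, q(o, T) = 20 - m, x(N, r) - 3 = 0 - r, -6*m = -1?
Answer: 10*I*√188366885/119 ≈ 1153.3*I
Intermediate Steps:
m = ⅙ (m = -⅙*(-1) = ⅙ ≈ 0.16667)
x(N, r) = 3 - r (x(N, r) = 3 + (0 - r) = 3 - r)
q(o, T) = 119/6 (q(o, T) = 20 - 1*⅙ = 20 - ⅙ = 119/6)
√(Y(q(x(-3, 1), 30)) - 1330118) = √(-1243/119/6 - 1330118) = √(-1243*6/119 - 1330118) = √(-7458/119 - 1330118) = √(-158291500/119) = 10*I*√188366885/119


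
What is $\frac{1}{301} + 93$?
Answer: $\frac{27994}{301} \approx 93.003$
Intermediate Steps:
$\frac{1}{301} + 93 = \frac{27994}{301}$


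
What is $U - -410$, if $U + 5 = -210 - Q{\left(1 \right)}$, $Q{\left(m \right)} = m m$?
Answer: $194$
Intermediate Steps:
$Q{\left(m \right)} = m^{2}$
$U = -216$ ($U = -5 - 211 = -216$)
$U - -410 = -216 - -410 = -216 + 410 = 194$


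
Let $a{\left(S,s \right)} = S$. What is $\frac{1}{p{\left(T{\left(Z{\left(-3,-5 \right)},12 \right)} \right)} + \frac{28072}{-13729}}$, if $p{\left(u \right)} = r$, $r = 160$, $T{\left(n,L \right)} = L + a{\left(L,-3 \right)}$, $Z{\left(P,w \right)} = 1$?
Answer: $\frac{13729}{2168568} \approx 0.0063309$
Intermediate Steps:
$T{\left(n,L \right)} = 2 L$ ($T{\left(n,L \right)} = L + L = 2 L$)
$p{\left(u \right)} = 160$
$\frac{1}{p{\left(T{\left(Z{\left(-3,-5 \right)},12 \right)} \right)} + \frac{28072}{-13729}} = \frac{1}{160 + \frac{28072}{-13729}} = \frac{1}{160 + 28072 \left(- \frac{1}{13729}\right)} = \frac{1}{160 - \frac{28072}{13729}} = \frac{1}{\frac{2168568}{13729}} = \frac{13729}{2168568}$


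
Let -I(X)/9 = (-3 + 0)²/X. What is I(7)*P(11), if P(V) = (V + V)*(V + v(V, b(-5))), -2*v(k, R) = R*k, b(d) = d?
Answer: -9801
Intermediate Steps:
v(k, R) = -R*k/2
I(X) = -81/X (I(X) = -9*(-3 + 0)²/X = -9*(-3)²/X = -81/X)
P(V) = 7*V² (P(V) = (V + V)*(V - ½*(-5)*V) = (2*V)*(V + 5*V/2) = (2*V)*(7*V/2) = 7*V²)
I(7)*P(11) = (-81/7)*(7*11²) = (-81*⅐)*(7*121) = -81/7*847 = -9801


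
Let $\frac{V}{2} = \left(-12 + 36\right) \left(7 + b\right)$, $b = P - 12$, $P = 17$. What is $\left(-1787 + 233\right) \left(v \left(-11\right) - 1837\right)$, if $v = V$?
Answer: $12700842$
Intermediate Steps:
$b = 5$ ($b = 17 - 12 = 5$)
$V = 576$ ($V = 2 \left(-12 + 36\right) \left(7 + 5\right) = 2 \cdot 24 \cdot 12 = 2 \cdot 288 = 576$)
$v = 576$
$\left(-1787 + 233\right) \left(v \left(-11\right) - 1837\right) = \left(-1787 + 233\right) \left(576 \left(-11\right) - 1837\right) = - 1554 \left(-6336 - 1837\right) = \left(-1554\right) \left(-8173\right) = 12700842$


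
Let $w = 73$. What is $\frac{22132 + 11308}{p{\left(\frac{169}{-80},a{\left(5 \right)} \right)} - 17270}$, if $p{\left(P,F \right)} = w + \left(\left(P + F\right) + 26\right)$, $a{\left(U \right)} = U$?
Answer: $- \frac{243200}{124859} \approx -1.9478$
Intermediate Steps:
$p{\left(P,F \right)} = 99 + F + P$ ($p{\left(P,F \right)} = 73 + \left(\left(P + F\right) + 26\right) = 73 + \left(\left(F + P\right) + 26\right) = 73 + \left(26 + F + P\right) = 99 + F + P$)
$\frac{22132 + 11308}{p{\left(\frac{169}{-80},a{\left(5 \right)} \right)} - 17270} = \frac{22132 + 11308}{\left(99 + 5 + \frac{169}{-80}\right) - 17270} = \frac{33440}{\left(99 + 5 + 169 \left(- \frac{1}{80}\right)\right) - 17270} = \frac{33440}{\left(99 + 5 - \frac{169}{80}\right) - 17270} = \frac{33440}{\frac{8151}{80} - 17270} = \frac{33440}{- \frac{1373449}{80}} = 33440 \left(- \frac{80}{1373449}\right) = - \frac{243200}{124859}$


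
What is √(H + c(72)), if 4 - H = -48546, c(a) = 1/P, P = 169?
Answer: √8204951/13 ≈ 220.34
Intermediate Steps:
c(a) = 1/169
H = 48550 (H = 4 - 1*(-48546) = 4 + 48546 = 48550)
√(H + c(72)) = √(48550 + 1/169) = √(8204951/169) = √8204951/13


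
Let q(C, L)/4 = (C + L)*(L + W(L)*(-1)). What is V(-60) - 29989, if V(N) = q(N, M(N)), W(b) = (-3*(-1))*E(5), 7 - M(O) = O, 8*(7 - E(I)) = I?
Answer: -57297/2 ≈ -28649.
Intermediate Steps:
E(I) = 7 - I/8
M(O) = 7 - O
W(b) = 153/8 (W(b) = (-3*(-1))*(7 - ⅛*5) = 3*(7 - 5/8) = 3*(51/8) = 153/8)
q(C, L) = 4*(-153/8 + L)*(C + L) (q(C, L) = 4*((C + L)*(L + (153/8)*(-1))) = 4*((C + L)*(L - 153/8)) = 4*((C + L)*(-153/8 + L)) = 4*((-153/8 + L)*(C + L)) = 4*(-153/8 + L)*(C + L))
V(N) = -1071/2 + 4*(7 - N)² + 4*N*(7 - N) (V(N) = 4*(7 - N)² - 153*N/2 - 153*(7 - N)/2 + 4*N*(7 - N) = 4*(7 - N)² - 153*N/2 + (-1071/2 + 153*N/2) + 4*N*(7 - N) = -1071/2 + 4*(7 - N)² + 4*N*(7 - N))
V(-60) - 29989 = (-679/2 - 28*(-60)) - 29989 = (-679/2 + 1680) - 29989 = 2681/2 - 29989 = -57297/2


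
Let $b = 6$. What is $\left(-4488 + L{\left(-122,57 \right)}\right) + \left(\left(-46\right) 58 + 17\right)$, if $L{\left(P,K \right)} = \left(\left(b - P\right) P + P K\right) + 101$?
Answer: $-29608$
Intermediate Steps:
$L{\left(P,K \right)} = 101 + K P + P \left(6 - P\right)$ ($L{\left(P,K \right)} = \left(\left(6 - P\right) P + P K\right) + 101 = \left(P \left(6 - P\right) + K P\right) + 101 = \left(K P + P \left(6 - P\right)\right) + 101 = 101 + K P + P \left(6 - P\right)$)
$\left(-4488 + L{\left(-122,57 \right)}\right) + \left(\left(-46\right) 58 + 17\right) = \left(-4488 + \left(101 - \left(-122\right)^{2} + 6 \left(-122\right) + 57 \left(-122\right)\right)\right) + \left(\left(-46\right) 58 + 17\right) = \left(-4488 - 22469\right) + \left(-2668 + 17\right) = \left(-4488 - 22469\right) - 2651 = -26957 - 2651 = -29608$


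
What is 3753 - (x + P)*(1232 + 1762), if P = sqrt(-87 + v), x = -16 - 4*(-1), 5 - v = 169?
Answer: 39681 - 2994*I*sqrt(251) ≈ 39681.0 - 47434.0*I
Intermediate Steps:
v = -164 (v = 5 - 1*169 = 5 - 169 = -164)
x = -12 (x = -16 + 4 = -12)
P = I*sqrt(251) (P = sqrt(-87 - 164) = sqrt(-251) = I*sqrt(251) ≈ 15.843*I)
3753 - (x + P)*(1232 + 1762) = 3753 - (-12 + I*sqrt(251))*(1232 + 1762) = 3753 - (-12 + I*sqrt(251))*2994 = 3753 - (-35928 + 2994*I*sqrt(251)) = 3753 + (35928 - 2994*I*sqrt(251)) = 39681 - 2994*I*sqrt(251)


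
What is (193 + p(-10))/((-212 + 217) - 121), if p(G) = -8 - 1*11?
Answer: -3/2 ≈ -1.5000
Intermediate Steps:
p(G) = -19 (p(G) = -8 - 11 = -19)
(193 + p(-10))/((-212 + 217) - 121) = (193 - 19)/((-212 + 217) - 121) = 174/(5 - 121) = 174/(-116) = 174*(-1/116) = -3/2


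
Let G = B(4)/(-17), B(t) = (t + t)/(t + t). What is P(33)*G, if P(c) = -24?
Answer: 24/17 ≈ 1.4118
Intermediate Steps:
B(t) = 1 (B(t) = (2*t)/((2*t)) = (2*t)*(1/(2*t)) = 1)
G = -1/17 (G = 1/(-17) = 1*(-1/17) = -1/17 ≈ -0.058824)
P(33)*G = -24*(-1/17) = 24/17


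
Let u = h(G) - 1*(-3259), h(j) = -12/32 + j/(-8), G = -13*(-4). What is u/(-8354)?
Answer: -26017/66832 ≈ -0.38929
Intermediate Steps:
G = 52
h(j) = -3/8 - j/8 (h(j) = -12*1/32 + j*(-1/8) = -3/8 - j/8)
u = 26017/8 (u = (-3/8 - 1/8*52) - 1*(-3259) = (-3/8 - 13/2) + 3259 = -55/8 + 3259 = 26017/8 ≈ 3252.1)
u/(-8354) = (26017/8)/(-8354) = (26017/8)*(-1/8354) = -26017/66832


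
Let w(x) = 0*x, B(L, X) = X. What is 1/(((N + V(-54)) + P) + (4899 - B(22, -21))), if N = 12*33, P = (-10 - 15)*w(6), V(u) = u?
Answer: 1/5262 ≈ 0.00019004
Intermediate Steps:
w(x) = 0
P = 0 (P = (-10 - 15)*0 = -25*0 = 0)
N = 396
1/(((N + V(-54)) + P) + (4899 - B(22, -21))) = 1/(((396 - 54) + 0) + (4899 - 1*(-21))) = 1/((342 + 0) + (4899 + 21)) = 1/(342 + 4920) = 1/5262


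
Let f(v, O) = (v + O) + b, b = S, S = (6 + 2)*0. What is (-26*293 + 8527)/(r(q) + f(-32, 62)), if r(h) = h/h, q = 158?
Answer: 909/31 ≈ 29.323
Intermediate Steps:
r(h) = 1
S = 0 (S = 8*0 = 0)
b = 0
f(v, O) = O + v (f(v, O) = (v + O) + 0 = (O + v) + 0 = O + v)
(-26*293 + 8527)/(r(q) + f(-32, 62)) = (-26*293 + 8527)/(1 + (62 - 32)) = (-7618 + 8527)/(1 + 30) = 909/31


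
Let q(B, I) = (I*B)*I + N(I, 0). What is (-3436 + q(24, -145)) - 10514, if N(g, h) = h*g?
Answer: 490650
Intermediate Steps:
N(g, h) = g*h
q(B, I) = B*I² (q(B, I) = (I*B)*I + I*0 = (B*I)*I + 0 = B*I² + 0 = B*I²)
(-3436 + q(24, -145)) - 10514 = (-3436 + 24*(-145)²) - 10514 = (-3436 + 24*21025) - 10514 = (-3436 + 504600) - 10514 = 501164 - 10514 = 490650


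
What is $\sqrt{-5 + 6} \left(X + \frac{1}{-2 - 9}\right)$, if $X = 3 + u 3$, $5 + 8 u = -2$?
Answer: $\frac{25}{88} \approx 0.28409$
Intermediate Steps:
$u = - \frac{7}{8}$ ($u = - \frac{5}{8} + \frac{1}{8} \left(-2\right) = - \frac{5}{8} - \frac{1}{4} = - \frac{7}{8} \approx -0.875$)
$X = \frac{3}{8}$ ($X = 3 - \frac{21}{8} = \frac{3}{8} \approx 0.375$)
$\sqrt{-5 + 6} \left(X + \frac{1}{-2 - 9}\right) = \sqrt{-5 + 6} \left(\frac{3}{8} + \frac{1}{-2 - 9}\right) = \sqrt{1} \left(\frac{3}{8} + \frac{1}{-11}\right) = 1 \left(\frac{3}{8} - \frac{1}{11}\right) = 1 \cdot \frac{25}{88} = \frac{25}{88}$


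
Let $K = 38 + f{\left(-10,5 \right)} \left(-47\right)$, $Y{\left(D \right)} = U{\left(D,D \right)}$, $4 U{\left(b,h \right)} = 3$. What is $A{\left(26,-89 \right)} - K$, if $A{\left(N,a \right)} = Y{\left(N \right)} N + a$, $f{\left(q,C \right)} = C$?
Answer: $\frac{255}{2} \approx 127.5$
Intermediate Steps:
$U{\left(b,h \right)} = \frac{3}{4}$ ($U{\left(b,h \right)} = \frac{1}{4} \cdot 3 = \frac{3}{4}$)
$Y{\left(D \right)} = \frac{3}{4}$
$A{\left(N,a \right)} = a + \frac{3 N}{4}$ ($A{\left(N,a \right)} = \frac{3 N}{4} + a = a + \frac{3 N}{4}$)
$K = -197$ ($K = 38 + 5 \left(-47\right) = 38 - 235 = -197$)
$A{\left(26,-89 \right)} - K = \left(-89 + \frac{3}{4} \cdot 26\right) - -197 = \left(-89 + \frac{39}{2}\right) + 197 = - \frac{139}{2} + 197 = \frac{255}{2}$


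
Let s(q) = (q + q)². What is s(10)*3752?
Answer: 1500800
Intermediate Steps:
s(q) = 4*q² (s(q) = (2*q)² = 4*q²)
s(10)*3752 = (4*10²)*3752 = (4*100)*3752 = 400*3752 = 1500800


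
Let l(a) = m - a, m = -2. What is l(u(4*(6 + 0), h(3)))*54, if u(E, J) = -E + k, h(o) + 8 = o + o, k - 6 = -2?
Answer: 972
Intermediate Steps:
k = 4 (k = 6 - 2 = 4)
h(o) = -8 + 2*o (h(o) = -8 + (o + o) = -8 + 2*o)
u(E, J) = 4 - E (u(E, J) = -E + 4 = 4 - E)
l(a) = -2 - a
l(u(4*(6 + 0), h(3)))*54 = (-2 - (4 - 4*(6 + 0)))*54 = (-2 - (4 - 4*6))*54 = (-2 - (4 - 1*24))*54 = (-2 - (4 - 24))*54 = (-2 - 1*(-20))*54 = (-2 + 20)*54 = 18*54 = 972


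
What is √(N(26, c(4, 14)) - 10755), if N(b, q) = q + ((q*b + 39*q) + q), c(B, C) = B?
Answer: I*√10487 ≈ 102.41*I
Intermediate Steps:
N(b, q) = 41*q + b*q (N(b, q) = q + ((b*q + 39*q) + q) = q + ((39*q + b*q) + q) = q + (40*q + b*q) = 41*q + b*q)
√(N(26, c(4, 14)) - 10755) = √(4*(41 + 26) - 10755) = √(4*67 - 10755) = √(268 - 10755) = √(-10487) = I*√10487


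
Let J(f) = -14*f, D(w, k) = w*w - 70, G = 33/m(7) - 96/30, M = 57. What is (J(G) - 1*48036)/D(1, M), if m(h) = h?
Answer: 240286/345 ≈ 696.48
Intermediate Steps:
G = 53/35 (G = 33/7 - 96/30 = 33*(1/7) - 96*1/30 = 33/7 - 16/5 = 53/35 ≈ 1.5143)
D(w, k) = -70 + w**2 (D(w, k) = w**2 - 70 = -70 + w**2)
(J(G) - 1*48036)/D(1, M) = (-14*53/35 - 1*48036)/(-70 + 1**2) = (-106/5 - 48036)/(-70 + 1) = -240286/5/(-69) = -240286/5*(-1/69) = 240286/345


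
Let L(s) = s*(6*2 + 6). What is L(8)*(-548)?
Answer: -78912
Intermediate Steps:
L(s) = 18*s (L(s) = s*(12 + 6) = s*18 = 18*s)
L(8)*(-548) = (18*8)*(-548) = 144*(-548) = -78912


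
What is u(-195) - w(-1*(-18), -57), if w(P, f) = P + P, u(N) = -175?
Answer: -211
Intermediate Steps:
w(P, f) = 2*P
u(-195) - w(-1*(-18), -57) = -175 - 2*(-1*(-18)) = -175 - 2*18 = -175 - 1*36 = -175 - 36 = -211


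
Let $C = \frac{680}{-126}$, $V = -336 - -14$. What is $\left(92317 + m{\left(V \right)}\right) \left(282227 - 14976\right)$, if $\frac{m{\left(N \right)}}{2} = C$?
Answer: $\frac{1554142335041}{63} \approx 2.4669 \cdot 10^{10}$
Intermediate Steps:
$V = -322$ ($V = -336 + 14 = -322$)
$C = - \frac{340}{63}$ ($C = 680 \left(- \frac{1}{126}\right) = - \frac{340}{63} \approx -5.3968$)
$m{\left(N \right)} = - \frac{680}{63}$ ($m{\left(N \right)} = 2 \left(- \frac{340}{63}\right) = - \frac{680}{63}$)
$\left(92317 + m{\left(V \right)}\right) \left(282227 - 14976\right) = \left(92317 - \frac{680}{63}\right) \left(282227 - 14976\right) = \frac{5815291}{63} \cdot 267251 = \frac{1554142335041}{63}$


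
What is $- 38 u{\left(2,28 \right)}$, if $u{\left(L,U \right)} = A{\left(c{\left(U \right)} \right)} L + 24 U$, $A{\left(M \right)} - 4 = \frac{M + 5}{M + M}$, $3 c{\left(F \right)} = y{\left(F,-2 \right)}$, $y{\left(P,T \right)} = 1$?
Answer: $-26448$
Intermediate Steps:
$c{\left(F \right)} = \frac{1}{3}$ ($c{\left(F \right)} = \frac{1}{3} \cdot 1 = \frac{1}{3}$)
$A{\left(M \right)} = 4 + \frac{5 + M}{2 M}$ ($A{\left(M \right)} = 4 + \frac{M + 5}{M + M} = 4 + \frac{5 + M}{2 M}$)
$u{\left(L,U \right)} = 12 L + 24 U$ ($u{\left(L,U \right)} = \frac{\frac{1}{\frac{1}{3}} \left(5 + 9 \cdot \frac{1}{3}\right)}{2} L + 24 U = \frac{1}{2} \cdot 3 \left(5 + 3\right) L + 24 U = \frac{1}{2} \cdot 3 \cdot 8 L + 24 U = 12 L + 24 U$)
$- 38 u{\left(2,28 \right)} = - 38 \left(12 \cdot 2 + 24 \cdot 28\right) = - 38 \left(24 + 672\right) = \left(-38\right) 696 = -26448$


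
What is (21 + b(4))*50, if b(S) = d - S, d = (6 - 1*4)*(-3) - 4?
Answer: 350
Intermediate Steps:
d = -10 (d = (6 - 4)*(-3) - 4 = 2*(-3) - 4 = -6 - 4 = -10)
b(S) = -10 - S
(21 + b(4))*50 = (21 + (-10 - 1*4))*50 = (21 + (-10 - 4))*50 = (21 - 14)*50 = 7*50 = 350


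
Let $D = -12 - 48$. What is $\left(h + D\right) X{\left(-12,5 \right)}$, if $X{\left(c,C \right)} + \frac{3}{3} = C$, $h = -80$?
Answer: $-560$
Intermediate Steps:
$X{\left(c,C \right)} = -1 + C$
$D = -60$
$\left(h + D\right) X{\left(-12,5 \right)} = \left(-80 - 60\right) \left(-1 + 5\right) = \left(-140\right) 4 = -560$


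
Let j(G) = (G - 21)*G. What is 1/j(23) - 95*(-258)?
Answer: 1127461/46 ≈ 24510.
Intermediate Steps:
j(G) = G*(-21 + G) (j(G) = (-21 + G)*G = G*(-21 + G))
1/j(23) - 95*(-258) = 1/(23*(-21 + 23)) - 95*(-258) = 1/(23*2) + 24510 = 1/46 + 24510 = 1127461/46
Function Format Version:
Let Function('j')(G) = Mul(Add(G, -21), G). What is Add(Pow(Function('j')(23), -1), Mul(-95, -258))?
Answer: Rational(1127461, 46) ≈ 24510.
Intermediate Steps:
Function('j')(G) = Mul(G, Add(-21, G)) (Function('j')(G) = Mul(Add(-21, G), G) = Mul(G, Add(-21, G)))
Add(Pow(Function('j')(23), -1), Mul(-95, -258)) = Add(Pow(Mul(23, Add(-21, 23)), -1), Mul(-95, -258)) = Add(Pow(Mul(23, 2), -1), 24510) = Add(Pow(46, -1), 24510) = Add(Rational(1, 46), 24510) = Rational(1127461, 46)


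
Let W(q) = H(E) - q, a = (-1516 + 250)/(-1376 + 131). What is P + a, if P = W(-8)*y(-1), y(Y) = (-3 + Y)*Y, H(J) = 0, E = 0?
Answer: 13702/415 ≈ 33.017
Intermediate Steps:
a = 422/415 (a = -1266/(-1245) = -1266*(-1/1245) = 422/415 ≈ 1.0169)
y(Y) = Y*(-3 + Y)
W(q) = -q (W(q) = 0 - q = -q)
P = 32 (P = (-1*(-8))*(-(-3 - 1)) = 8*(-1*(-4)) = 8*4 = 32)
P + a = 32 + 422/415 = 13702/415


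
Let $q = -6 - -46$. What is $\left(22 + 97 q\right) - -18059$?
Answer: $21961$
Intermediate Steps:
$q = 40$ ($q = -6 + 46 = 40$)
$\left(22 + 97 q\right) - -18059 = \left(22 + 97 \cdot 40\right) - -18059 = \left(22 + 3880\right) + 18059 = 3902 + 18059 = 21961$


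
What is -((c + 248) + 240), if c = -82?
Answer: -406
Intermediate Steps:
-((c + 248) + 240) = -((-82 + 248) + 240) = -(166 + 240) = -1*406 = -406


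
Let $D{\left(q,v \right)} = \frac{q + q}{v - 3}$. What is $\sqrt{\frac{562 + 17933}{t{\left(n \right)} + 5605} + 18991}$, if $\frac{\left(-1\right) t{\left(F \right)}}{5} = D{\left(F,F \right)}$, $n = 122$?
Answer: $\frac{\sqrt{4157702055430}}{14795} \approx 137.82$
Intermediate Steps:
$D{\left(q,v \right)} = \frac{2 q}{-3 + v}$
$t{\left(F \right)} = - \frac{10 F}{-3 + F}$ ($t{\left(F \right)} = - 5 \frac{2 F}{-3 + F} = - \frac{10 F}{-3 + F}$)
$\sqrt{\frac{562 + 17933}{t{\left(n \right)} + 5605} + 18991} = \sqrt{\frac{562 + 17933}{\left(-10\right) 122 \frac{1}{-3 + 122} + 5605} + 18991} = \sqrt{\frac{18495}{\left(-10\right) 122 \cdot \frac{1}{119} + 5605} + 18991} = \sqrt{\frac{18495}{- \frac{1220}{119} + 5605} + 18991} = \sqrt{\frac{18495}{\frac{665775}{119}} + 18991} = \sqrt{18495 \cdot \frac{119}{665775} + 18991} = \sqrt{\frac{48909}{14795} + 18991} = \sqrt{\frac{281020754}{14795}} = \frac{\sqrt{4157702055430}}{14795}$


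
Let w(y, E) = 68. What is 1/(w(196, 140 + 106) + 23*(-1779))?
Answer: -1/40849 ≈ -2.4480e-5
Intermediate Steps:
1/(w(196, 140 + 106) + 23*(-1779)) = 1/(68 + 23*(-1779)) = 1/(68 - 40917) = 1/(-40849) = -1/40849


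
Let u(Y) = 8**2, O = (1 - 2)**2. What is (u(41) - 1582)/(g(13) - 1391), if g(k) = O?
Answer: 759/695 ≈ 1.0921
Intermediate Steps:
O = 1 (O = (-1)**2 = 1)
u(Y) = 64
g(k) = 1
(u(41) - 1582)/(g(13) - 1391) = (64 - 1582)/(1 - 1391) = -1518/(-1390) = -1518*(-1/1390) = 759/695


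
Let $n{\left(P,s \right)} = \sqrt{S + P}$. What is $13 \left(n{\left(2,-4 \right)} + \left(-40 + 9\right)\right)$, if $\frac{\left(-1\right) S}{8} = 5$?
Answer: $-403 + 13 i \sqrt{38} \approx -403.0 + 80.137 i$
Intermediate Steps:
$S = -40$ ($S = \left(-8\right) 5 = -40$)
$n{\left(P,s \right)} = \sqrt{-40 + P}$
$13 \left(n{\left(2,-4 \right)} + \left(-40 + 9\right)\right) = 13 \left(\sqrt{-40 + 2} + \left(-40 + 9\right)\right) = 13 \left(\sqrt{-38} - 31\right) = 13 \left(i \sqrt{38} - 31\right) = 13 \left(-31 + i \sqrt{38}\right) = -403 + 13 i \sqrt{38}$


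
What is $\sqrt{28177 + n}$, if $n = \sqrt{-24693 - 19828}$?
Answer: $\sqrt{28177 + 211 i} \approx 167.86 + 0.6285 i$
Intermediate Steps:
$n = 211 i$ ($n = \sqrt{-44521} = 211 i \approx 211.0 i$)
$\sqrt{28177 + n} = \sqrt{28177 + 211 i}$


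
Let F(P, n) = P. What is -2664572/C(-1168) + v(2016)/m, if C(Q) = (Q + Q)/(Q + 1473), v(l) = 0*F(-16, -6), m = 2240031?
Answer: 203173615/584 ≈ 3.4790e+5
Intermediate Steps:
v(l) = 0 (v(l) = 0*(-16) = 0)
C(Q) = 2*Q/(1473 + Q) (C(Q) = (2*Q)/(1473 + Q) = 2*Q/(1473 + Q))
-2664572/C(-1168) + v(2016)/m = -2664572/(2*(-1168)/(1473 - 1168)) + 0/2240031 = -2664572/(2*(-1168)/305) + 0*(1/2240031) = -2664572/(2*(-1168)*(1/305)) + 0 = -2664572/(-2336/305) + 0 = -2664572*(-305/2336) + 0 = 203173615/584 + 0 = 203173615/584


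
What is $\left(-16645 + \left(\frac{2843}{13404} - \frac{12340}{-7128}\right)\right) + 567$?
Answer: $- \frac{63998588803}{3980988} \approx -16076.0$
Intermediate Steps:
$\left(-16645 + \left(\frac{2843}{13404} - \frac{12340}{-7128}\right)\right) + 567 = \left(-16645 + \left(2843 \cdot \frac{1}{13404} - - \frac{3085}{1782}\right)\right) + 567 = \left(-16645 + \left(\frac{2843}{13404} + \frac{3085}{1782}\right)\right) + 567 = \left(-16645 + \frac{7736261}{3980988}\right) + 567 = - \frac{66255808999}{3980988} + 567 = - \frac{63998588803}{3980988}$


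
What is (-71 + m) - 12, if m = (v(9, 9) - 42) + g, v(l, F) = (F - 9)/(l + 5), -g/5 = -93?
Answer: 340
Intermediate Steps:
g = 465 (g = -5*(-93) = 465)
v(l, F) = (-9 + F)/(5 + l)
m = 423 (m = ((-9 + 9)/(5 + 9) - 42) + 465 = (0/14 - 42) + 465 = ((1/14)*0 - 42) + 465 = (0 - 42) + 465 = -42 + 465 = 423)
(-71 + m) - 12 = (-71 + 423) - 12 = 352 - 12 = 340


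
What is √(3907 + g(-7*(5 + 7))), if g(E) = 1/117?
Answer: 4*√371410/39 ≈ 62.506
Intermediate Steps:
g(E) = 1/117
√(3907 + g(-7*(5 + 7))) = √(3907 + 1/117) = √(457120/117) = 4*√371410/39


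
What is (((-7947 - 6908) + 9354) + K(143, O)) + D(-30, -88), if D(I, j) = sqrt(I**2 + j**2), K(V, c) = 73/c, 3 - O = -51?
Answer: -296981/54 + 2*sqrt(2161) ≈ -5406.7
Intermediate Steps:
O = 54 (O = 3 - 1*(-51) = 3 + 51 = 54)
(((-7947 - 6908) + 9354) + K(143, O)) + D(-30, -88) = (((-7947 - 6908) + 9354) + 73/54) + sqrt((-30)**2 + (-88)**2) = ((-14855 + 9354) + 73*(1/54)) + sqrt(900 + 7744) = (-5501 + 73/54) + sqrt(8644) = -296981/54 + 2*sqrt(2161)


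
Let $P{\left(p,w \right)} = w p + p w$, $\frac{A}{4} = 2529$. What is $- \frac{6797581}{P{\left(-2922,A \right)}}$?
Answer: $\frac{6797581}{59117904} \approx 0.11498$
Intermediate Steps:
$A = 10116$ ($A = 4 \cdot 2529 = 10116$)
$P{\left(p,w \right)} = 2 p w$ ($P{\left(p,w \right)} = p w + p w = 2 p w$)
$- \frac{6797581}{P{\left(-2922,A \right)}} = - \frac{6797581}{2 \left(-2922\right) 10116} = - \frac{6797581}{-59117904} = \left(-6797581\right) \left(- \frac{1}{59117904}\right) = \frac{6797581}{59117904}$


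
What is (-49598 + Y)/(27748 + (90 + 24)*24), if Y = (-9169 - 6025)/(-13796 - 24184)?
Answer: -941858423/578891160 ≈ -1.6270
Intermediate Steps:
Y = 7597/18990 (Y = -15194/(-37980) = -15194*(-1/37980) = 7597/18990 ≈ 0.40005)
(-49598 + Y)/(27748 + (90 + 24)*24) = (-49598 + 7597/18990)/(27748 + (90 + 24)*24) = -941858423/(18990*(27748 + 114*24)) = -941858423/(18990*(27748 + 2736)) = -941858423/18990/30484 = -941858423/18990*1/30484 = -941858423/578891160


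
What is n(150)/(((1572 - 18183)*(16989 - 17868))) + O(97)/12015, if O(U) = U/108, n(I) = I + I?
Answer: 200621077/2105182128420 ≈ 9.5299e-5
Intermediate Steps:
n(I) = 2*I
O(U) = U/108 (O(U) = U*(1/108) = U/108)
n(150)/(((1572 - 18183)*(16989 - 17868))) + O(97)/12015 = (2*150)/(((1572 - 18183)*(16989 - 17868))) + ((1/108)*97)/12015 = 300/((-16611*(-879))) + (97/108)*(1/12015) = 300/14601069 + 97/1297620 = 300*(1/14601069) + 97/1297620 = 100/4867023 + 97/1297620 = 200621077/2105182128420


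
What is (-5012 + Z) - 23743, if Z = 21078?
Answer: -7677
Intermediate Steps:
(-5012 + Z) - 23743 = (-5012 + 21078) - 23743 = 16066 - 23743 = -7677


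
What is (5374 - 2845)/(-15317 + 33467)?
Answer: 843/6050 ≈ 0.13934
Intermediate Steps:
(5374 - 2845)/(-15317 + 33467) = 2529/18150 = 2529*(1/18150) = 843/6050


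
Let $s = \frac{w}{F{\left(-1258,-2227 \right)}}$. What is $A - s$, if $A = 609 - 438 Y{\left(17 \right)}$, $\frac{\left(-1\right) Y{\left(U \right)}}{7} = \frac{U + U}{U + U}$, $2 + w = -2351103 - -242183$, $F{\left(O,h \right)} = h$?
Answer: $\frac{6075303}{2227} \approx 2728.0$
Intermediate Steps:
$w = -2108922$ ($w = -2 - 2108920 = -2108922$)
$Y{\left(U \right)} = -7$ ($Y{\left(U \right)} = - 7 \frac{U + U}{U + U} = - 7 \frac{2 U}{2 U} = - 7 \cdot 2 U \frac{1}{2 U} = \left(-7\right) 1 = -7$)
$s = \frac{2108922}{2227}$ ($s = - \frac{2108922}{-2227} = \left(-2108922\right) \left(- \frac{1}{2227}\right) = \frac{2108922}{2227} \approx 946.98$)
$A = 3675$ ($A = 609 - -3066 = 609 + 3066 = 3675$)
$A - s = 3675 - \frac{2108922}{2227} = \frac{6075303}{2227}$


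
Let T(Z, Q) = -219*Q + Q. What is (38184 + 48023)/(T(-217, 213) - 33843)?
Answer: -86207/80277 ≈ -1.0739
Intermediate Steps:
T(Z, Q) = -218*Q
(38184 + 48023)/(T(-217, 213) - 33843) = (38184 + 48023)/(-218*213 - 33843) = 86207/(-46434 - 33843) = 86207/(-80277) = 86207*(-1/80277) = -86207/80277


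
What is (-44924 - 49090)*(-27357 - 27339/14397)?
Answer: 12343601598984/4799 ≈ 2.5721e+9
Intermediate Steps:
(-44924 - 49090)*(-27357 - 27339/14397) = -94014*(-27357 - 27339*1/14397) = -94014*(-27357 - 9113/4799) = -94014*(-131295356/4799) = 12343601598984/4799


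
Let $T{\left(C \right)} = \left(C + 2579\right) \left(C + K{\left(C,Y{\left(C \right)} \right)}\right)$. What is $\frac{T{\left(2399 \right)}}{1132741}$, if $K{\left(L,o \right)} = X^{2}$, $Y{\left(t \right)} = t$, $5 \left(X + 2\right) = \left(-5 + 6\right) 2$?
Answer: $\frac{298874142}{28318525} \approx 10.554$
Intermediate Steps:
$X = - \frac{8}{5}$ ($X = -2 + \frac{\left(-5 + 6\right) 2}{5} = -2 + \frac{1 \cdot 2}{5} = -2 + \frac{1}{5} \cdot 2 = -2 + \frac{2}{5} = - \frac{8}{5} \approx -1.6$)
$K{\left(L,o \right)} = \frac{64}{25}$ ($K{\left(L,o \right)} = \left(- \frac{8}{5}\right)^{2} = \frac{64}{25}$)
$T{\left(C \right)} = \left(2579 + C\right) \left(\frac{64}{25} + C\right)$ ($T{\left(C \right)} = \left(C + 2579\right) \left(C + \frac{64}{25}\right) = \left(2579 + C\right) \left(\frac{64}{25} + C\right)$)
$\frac{T{\left(2399 \right)}}{1132741} = \frac{\frac{165056}{25} + 2399^{2} + \frac{64539}{25} \cdot 2399}{1132741} = \left(\frac{165056}{25} + 5755201 + \frac{154829061}{25}\right) \frac{1}{1132741} = \frac{298874142}{25} \cdot \frac{1}{1132741} = \frac{298874142}{28318525}$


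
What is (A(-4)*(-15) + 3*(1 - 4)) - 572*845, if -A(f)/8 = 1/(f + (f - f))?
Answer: -483379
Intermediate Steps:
A(f) = -8/f (A(f) = -8/(f + (f - f)) = -8/(f + 0) = -8/f)
(A(-4)*(-15) + 3*(1 - 4)) - 572*845 = (-8/(-4)*(-15) + 3*(1 - 4)) - 572*845 = (-8*(-¼)*(-15) + 3*(-3)) - 483340 = (2*(-15) - 9) - 483340 = (-30 - 9) - 483340 = -39 - 483340 = -483379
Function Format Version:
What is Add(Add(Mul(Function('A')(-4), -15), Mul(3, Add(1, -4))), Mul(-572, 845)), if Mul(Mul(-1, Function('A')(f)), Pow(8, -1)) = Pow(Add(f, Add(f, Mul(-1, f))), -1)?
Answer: -483379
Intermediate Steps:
Function('A')(f) = Mul(-8, Pow(f, -1)) (Function('A')(f) = Mul(-8, Pow(Add(f, Add(f, Mul(-1, f))), -1)) = Mul(-8, Pow(Add(f, 0), -1)) = Mul(-8, Pow(f, -1)))
Add(Add(Mul(Function('A')(-4), -15), Mul(3, Add(1, -4))), Mul(-572, 845)) = Add(Add(Mul(Mul(-8, Pow(-4, -1)), -15), Mul(3, Add(1, -4))), Mul(-572, 845)) = Add(Add(Mul(Mul(-8, Rational(-1, 4)), -15), Mul(3, -3)), -483340) = Add(Add(Mul(2, -15), -9), -483340) = Add(Add(-30, -9), -483340) = Add(-39, -483340) = -483379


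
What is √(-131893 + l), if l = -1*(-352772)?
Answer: √220879 ≈ 469.98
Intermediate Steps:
l = 352772
√(-131893 + l) = √(-131893 + 352772) = √220879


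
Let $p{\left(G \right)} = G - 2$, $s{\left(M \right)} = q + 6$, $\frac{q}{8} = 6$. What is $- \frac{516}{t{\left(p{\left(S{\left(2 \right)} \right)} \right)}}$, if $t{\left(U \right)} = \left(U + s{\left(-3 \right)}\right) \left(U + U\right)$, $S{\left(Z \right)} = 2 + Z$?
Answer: $- \frac{129}{56} \approx -2.3036$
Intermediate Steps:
$q = 48$ ($q = 8 \cdot 6 = 48$)
$s{\left(M \right)} = 54$ ($s{\left(M \right)} = 48 + 6 = 54$)
$p{\left(G \right)} = -2 + G$ ($p{\left(G \right)} = G - 2 = -2 + G$)
$t{\left(U \right)} = 2 U \left(54 + U\right)$ ($t{\left(U \right)} = \left(U + 54\right) \left(U + U\right) = \left(54 + U\right) 2 U = 2 U \left(54 + U\right)$)
$- \frac{516}{t{\left(p{\left(S{\left(2 \right)} \right)} \right)}} = - \frac{516}{2 \left(-2 + \left(2 + 2\right)\right) \left(54 + \left(-2 + \left(2 + 2\right)\right)\right)} = - \frac{516}{2 \left(-2 + 4\right) \left(54 + \left(-2 + 4\right)\right)} = - \frac{516}{2 \cdot 2 \left(54 + 2\right)} = - \frac{516}{2 \cdot 2 \cdot 56} = - \frac{516}{224} = \left(-516\right) \frac{1}{224} = - \frac{129}{56}$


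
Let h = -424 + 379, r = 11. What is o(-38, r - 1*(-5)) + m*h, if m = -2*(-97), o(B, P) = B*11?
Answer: -9148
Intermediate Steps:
o(B, P) = 11*B
m = 194
h = -45
o(-38, r - 1*(-5)) + m*h = 11*(-38) + 194*(-45) = -418 - 8730 = -9148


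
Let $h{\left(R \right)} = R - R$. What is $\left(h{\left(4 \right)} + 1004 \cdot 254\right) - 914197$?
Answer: $-659181$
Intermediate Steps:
$h{\left(R \right)} = 0$
$\left(h{\left(4 \right)} + 1004 \cdot 254\right) - 914197 = \left(0 + 1004 \cdot 254\right) - 914197 = \left(0 + 255016\right) - 914197 = 255016 - 914197 = -659181$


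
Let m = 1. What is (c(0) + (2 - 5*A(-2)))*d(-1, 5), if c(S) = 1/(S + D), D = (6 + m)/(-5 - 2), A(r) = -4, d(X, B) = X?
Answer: -21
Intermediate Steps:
D = -1 (D = (6 + 1)/(-5 - 2) = 7/(-7) = 7*(-1/7) = -1)
c(S) = 1/(-1 + S) (c(S) = 1/(S - 1) = 1/(-1 + S))
(c(0) + (2 - 5*A(-2)))*d(-1, 5) = (1/(-1 + 0) + (2 - 5*(-4)))*(-1) = (1/(-1) + (2 + 20))*(-1) = (-1 + 22)*(-1) = 21*(-1) = -21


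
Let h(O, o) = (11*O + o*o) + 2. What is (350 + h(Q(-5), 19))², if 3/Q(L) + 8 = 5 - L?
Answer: 2128681/4 ≈ 5.3217e+5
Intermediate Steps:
Q(L) = 3/(-3 - L) (Q(L) = 3/(-8 + (5 - L)) = 3/(-3 - L))
h(O, o) = 2 + o² + 11*O (h(O, o) = (11*O + o²) + 2 = (o² + 11*O) + 2 = 2 + o² + 11*O)
(350 + h(Q(-5), 19))² = (350 + (2 + 19² + 11*(-3/(3 - 5))))² = (350 + (2 + 361 + 11*(-3/(-2))))² = (350 + (2 + 361 + 11*(-3*(-½))))² = (350 + (2 + 361 + 11*(3/2)))² = (350 + (2 + 361 + 33/2))² = (350 + 759/2)² = (1459/2)² = 2128681/4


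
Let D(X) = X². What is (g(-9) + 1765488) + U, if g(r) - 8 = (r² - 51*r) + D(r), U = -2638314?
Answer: -872197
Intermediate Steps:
g(r) = 8 - 51*r + 2*r² (g(r) = 8 + ((r² - 51*r) + r²) = 8 + (-51*r + 2*r²) = 8 - 51*r + 2*r²)
(g(-9) + 1765488) + U = ((8 - 51*(-9) + 2*(-9)²) + 1765488) - 2638314 = ((8 + 459 + 2*81) + 1765488) - 2638314 = ((8 + 459 + 162) + 1765488) - 2638314 = (629 + 1765488) - 2638314 = 1766117 - 2638314 = -872197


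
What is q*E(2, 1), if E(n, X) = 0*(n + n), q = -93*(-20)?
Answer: 0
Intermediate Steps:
q = 1860
E(n, X) = 0 (E(n, X) = 0*(2*n) = 0)
q*E(2, 1) = 1860*0 = 0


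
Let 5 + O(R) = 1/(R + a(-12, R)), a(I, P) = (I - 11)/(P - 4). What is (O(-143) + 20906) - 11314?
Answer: 201307679/20998 ≈ 9587.0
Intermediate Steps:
a(I, P) = (-11 + I)/(-4 + P)
O(R) = -5 + 1/(R - 23/(-4 + R)) (O(R) = -5 + 1/(R + (-11 - 12)/(-4 + R)) = -5 + 1/(R - 23/(-4 + R)))
(O(-143) + 20906) - 11314 = ((115 - (-1 + 5*(-143))*(-4 - 143))/(-23 - 143*(-4 - 143)) + 20906) - 11314 = ((115 - 1*(-1 - 715)*(-147))/(-23 - 143*(-147)) + 20906) - 11314 = ((115 - 1*(-716)*(-147))/(-23 + 21021) + 20906) - 11314 = ((115 - 105252)/20998 + 20906) - 11314 = ((1/20998)*(-105137) + 20906) - 11314 = (-105137/20998 + 20906) - 11314 = 438879051/20998 - 11314 = 201307679/20998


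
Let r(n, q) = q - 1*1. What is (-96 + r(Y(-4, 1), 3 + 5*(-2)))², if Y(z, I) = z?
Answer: 10816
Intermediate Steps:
r(n, q) = -1 + q (r(n, q) = q - 1 = -1 + q)
(-96 + r(Y(-4, 1), 3 + 5*(-2)))² = (-96 + (-1 + (3 + 5*(-2))))² = (-96 + (-1 + (3 - 10)))² = (-96 + (-1 - 7))² = (-96 - 8)² = (-104)² = 10816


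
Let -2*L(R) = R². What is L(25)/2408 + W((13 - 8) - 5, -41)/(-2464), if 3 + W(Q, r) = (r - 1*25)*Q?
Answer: -13621/105952 ≈ -0.12856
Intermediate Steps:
L(R) = -R²/2
W(Q, r) = -3 + Q*(-25 + r) (W(Q, r) = -3 + (r - 1*25)*Q = -3 + (r - 25)*Q = -3 + (-25 + r)*Q = -3 + Q*(-25 + r))
L(25)/2408 + W((13 - 8) - 5, -41)/(-2464) = -½*25²/2408 + (-3 - 25*((13 - 8) - 5) + ((13 - 8) - 5)*(-41))/(-2464) = -½*625*(1/2408) + (-3 - 25*(5 - 5) + (5 - 5)*(-41))*(-1/2464) = -625/2*1/2408 + (-3 - 25*0 + 0*(-41))*(-1/2464) = -625/4816 + (-3 + 0 + 0)*(-1/2464) = -625/4816 - 3*(-1/2464) = -625/4816 + 3/2464 = -13621/105952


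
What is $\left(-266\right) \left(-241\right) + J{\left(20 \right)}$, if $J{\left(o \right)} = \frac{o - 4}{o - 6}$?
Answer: $\frac{448750}{7} \approx 64107.0$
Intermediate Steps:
$J{\left(o \right)} = \frac{-4 + o}{-6 + o}$
$\left(-266\right) \left(-241\right) + J{\left(20 \right)} = \left(-266\right) \left(-241\right) + \frac{-4 + 20}{-6 + 20} = 64106 + \frac{1}{14} \cdot 16 = 64106 + \frac{8}{7} = \frac{448750}{7}$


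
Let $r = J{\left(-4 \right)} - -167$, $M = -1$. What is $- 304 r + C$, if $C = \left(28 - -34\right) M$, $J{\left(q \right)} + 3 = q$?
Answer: $-48702$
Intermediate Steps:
$J{\left(q \right)} = -3 + q$
$C = -62$ ($C = \left(28 - -34\right) \left(-1\right) = \left(28 + 34\right) \left(-1\right) = 62 \left(-1\right) = -62$)
$r = 160$ ($r = \left(-3 - 4\right) - -167 = -7 + 167 = 160$)
$- 304 r + C = \left(-304\right) 160 - 62 = -48640 - 62 = -48702$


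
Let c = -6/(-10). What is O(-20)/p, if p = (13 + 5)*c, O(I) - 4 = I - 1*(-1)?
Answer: -25/18 ≈ -1.3889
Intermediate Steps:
O(I) = 5 + I (O(I) = 4 + (I - 1*(-1)) = 4 + (I + 1) = 4 + (1 + I) = 5 + I)
c = ⅗ (c = -6*(-⅒) = ⅗ ≈ 0.60000)
p = 54/5 (p = (13 + 5)*(⅗) = 18*(⅗) = 54/5 ≈ 10.800)
O(-20)/p = (5 - 20)/(54/5) = -15*5/54 = -25/18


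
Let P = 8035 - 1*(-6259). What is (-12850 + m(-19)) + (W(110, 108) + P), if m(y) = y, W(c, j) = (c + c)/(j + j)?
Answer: 77005/54 ≈ 1426.0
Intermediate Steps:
P = 14294 (P = 8035 + 6259 = 14294)
W(c, j) = c/j (W(c, j) = (2*c)/((2*j)) = (2*c)*(1/(2*j)) = c/j)
(-12850 + m(-19)) + (W(110, 108) + P) = (-12850 - 19) + (110/108 + 14294) = -12869 + (110*(1/108) + 14294) = -12869 + (55/54 + 14294) = -12869 + 771931/54 = 77005/54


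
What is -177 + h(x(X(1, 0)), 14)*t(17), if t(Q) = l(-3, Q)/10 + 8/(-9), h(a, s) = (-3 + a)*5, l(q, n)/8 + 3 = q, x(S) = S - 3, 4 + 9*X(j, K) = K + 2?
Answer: -1/81 ≈ -0.012346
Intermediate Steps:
X(j, K) = -2/9 + K/9 (X(j, K) = -4/9 + (K + 2)/9 = -4/9 + (2 + K)/9 = -4/9 + (2/9 + K/9) = -2/9 + K/9)
x(S) = -3 + S
l(q, n) = -24 + 8*q
h(a, s) = -15 + 5*a
t(Q) = -256/45 (t(Q) = (-24 + 8*(-3))/10 + 8/(-9) = (-24 - 24)*(⅒) + 8*(-⅑) = -48*⅒ - 8/9 = -24/5 - 8/9 = -256/45)
-177 + h(x(X(1, 0)), 14)*t(17) = -177 + (-15 + 5*(-3 + (-2/9 + (⅑)*0)))*(-256/45) = -177 + (-15 + 5*(-3 + (-2/9 + 0)))*(-256/45) = -177 + (-15 + 5*(-3 - 2/9))*(-256/45) = -177 + (-15 + 5*(-29/9))*(-256/45) = -177 + (-15 - 145/9)*(-256/45) = -177 - 280/9*(-256/45) = -177 + 14336/81 = -1/81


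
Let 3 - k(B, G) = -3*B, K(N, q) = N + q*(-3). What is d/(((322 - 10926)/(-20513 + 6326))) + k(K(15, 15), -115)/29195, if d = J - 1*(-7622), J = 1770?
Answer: 972516633183/77395945 ≈ 12565.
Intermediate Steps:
K(N, q) = N - 3*q
k(B, G) = 3 + 3*B (k(B, G) = 3 - (-3)*B = 3 + 3*B)
d = 9392 (d = 1770 - 1*(-7622) = 1770 + 7622 = 9392)
d/(((322 - 10926)/(-20513 + 6326))) + k(K(15, 15), -115)/29195 = 9392/(((322 - 10926)/(-20513 + 6326))) + (3 + 3*(15 - 3*15))/29195 = 9392/((-10604/(-14187))) + (3 + 3*(15 - 45))*(1/29195) = 9392/((-10604*(-1/14187))) + (3 + 3*(-30))*(1/29195) = 9392/(10604/14187) + (3 - 90)*(1/29195) = 9392*(14187/10604) - 87*1/29195 = 33311076/2651 - 87/29195 = 972516633183/77395945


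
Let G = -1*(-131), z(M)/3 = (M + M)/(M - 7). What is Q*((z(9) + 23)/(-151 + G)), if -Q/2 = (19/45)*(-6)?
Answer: -38/3 ≈ -12.667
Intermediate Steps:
Q = 76/15 (Q = -2*19/45*(-6) = -2*19*(1/45)*(-6) = -38*(-6)/45 = -2*(-38/15) = 76/15 ≈ 5.0667)
z(M) = 6*M/(-7 + M) (z(M) = 3*((M + M)/(M - 7)) = 3*((2*M)/(-7 + M)) = 3*(2*M/(-7 + M)) = 6*M/(-7 + M))
G = 131
Q*((z(9) + 23)/(-151 + G)) = 76*((6*9/(-7 + 9) + 23)/(-151 + 131))/15 = 76*((6*9/2 + 23)/(-20))/15 = 76*((6*9*(½) + 23)*(-1/20))/15 = 76*((27 + 23)*(-1/20))/15 = 76*(50*(-1/20))/15 = (76/15)*(-5/2) = -38/3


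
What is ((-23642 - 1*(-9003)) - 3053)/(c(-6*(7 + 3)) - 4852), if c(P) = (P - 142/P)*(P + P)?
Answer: -4423/516 ≈ -8.5717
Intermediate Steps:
c(P) = 2*P*(P - 142/P) (c(P) = (P - 142/P)*(2*P) = 2*P*(P - 142/P))
((-23642 - 1*(-9003)) - 3053)/(c(-6*(7 + 3)) - 4852) = ((-23642 - 1*(-9003)) - 3053)/((-284 + 2*(-6*(7 + 3))**2) - 4852) = ((-23642 + 9003) - 3053)/((-284 + 2*(-6*10)**2) - 4852) = (-14639 - 3053)/((-284 + 2*(-60)**2) - 4852) = -17692/((-284 + 2*3600) - 4852) = -17692/((-284 + 7200) - 4852) = -17692/(6916 - 4852) = -17692/2064 = -17692*1/2064 = -4423/516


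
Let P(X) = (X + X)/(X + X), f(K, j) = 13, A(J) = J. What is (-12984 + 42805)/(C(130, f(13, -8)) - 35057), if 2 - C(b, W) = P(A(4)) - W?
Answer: -29821/35043 ≈ -0.85098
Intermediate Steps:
P(X) = 1 (P(X) = (2*X)/((2*X)) = (2*X)*(1/(2*X)) = 1)
C(b, W) = 1 + W (C(b, W) = 2 - (1 - W) = 2 + (-1 + W) = 1 + W)
(-12984 + 42805)/(C(130, f(13, -8)) - 35057) = (-12984 + 42805)/((1 + 13) - 35057) = 29821/(14 - 35057) = 29821/(-35043) = 29821*(-1/35043) = -29821/35043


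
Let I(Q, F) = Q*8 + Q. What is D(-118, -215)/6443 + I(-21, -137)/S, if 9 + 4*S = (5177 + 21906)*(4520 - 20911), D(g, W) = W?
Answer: -47718691711/1430080103833 ≈ -0.033368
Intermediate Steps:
I(Q, F) = 9*Q (I(Q, F) = 8*Q + Q = 9*Q)
S = -221958731/2 (S = -9/4 + ((5177 + 21906)*(4520 - 20911))/4 = -9/4 + (27083*(-16391))/4 = -9/4 + (¼)*(-443917453) = -9/4 - 443917453/4 = -221958731/2 ≈ -1.1098e+8)
D(-118, -215)/6443 + I(-21, -137)/S = -215/6443 + (9*(-21))/(-221958731/2) = -215*1/6443 - 189*(-2/221958731) = -215/6443 + 378/221958731 = -47718691711/1430080103833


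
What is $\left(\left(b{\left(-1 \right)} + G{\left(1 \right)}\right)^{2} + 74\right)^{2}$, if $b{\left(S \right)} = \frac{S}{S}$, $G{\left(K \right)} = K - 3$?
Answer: $5625$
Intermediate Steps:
$G{\left(K \right)} = -3 + K$
$b{\left(S \right)} = 1$
$\left(\left(b{\left(-1 \right)} + G{\left(1 \right)}\right)^{2} + 74\right)^{2} = \left(\left(1 + \left(-3 + 1\right)\right)^{2} + 74\right)^{2} = \left(\left(1 - 2\right)^{2} + 74\right)^{2} = \left(\left(-1\right)^{2} + 74\right)^{2} = \left(1 + 74\right)^{2} = 75^{2} = 5625$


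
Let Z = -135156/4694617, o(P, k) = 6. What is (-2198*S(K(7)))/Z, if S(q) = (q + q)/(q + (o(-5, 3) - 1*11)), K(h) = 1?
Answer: -737054869/19308 ≈ -38174.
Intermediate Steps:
Z = -135156/4694617 (Z = -135156*1/4694617 = -135156/4694617 ≈ -0.028790)
S(q) = 2*q/(-5 + q) (S(q) = (q + q)/(q + (6 - 1*11)) = (2*q)/(q + (6 - 11)) = (2*q)/(q - 5) = (2*q)/(-5 + q) = 2*q/(-5 + q))
(-2198*S(K(7)))/Z = (-4396/(-5 + 1))/(-135156/4694617) = -4396/(-4)*(-4694617/135156) = -4396*(-1)/4*(-4694617/135156) = -2198*(-½)*(-4694617/135156) = 1099*(-4694617/135156) = -737054869/19308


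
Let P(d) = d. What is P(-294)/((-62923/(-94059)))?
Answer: -3950478/8989 ≈ -439.48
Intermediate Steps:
P(-294)/((-62923/(-94059))) = -294/((-62923/(-94059))) = -294/((-62923*(-1/94059))) = -294/8989/13437 = -294*13437/8989 = -3950478/8989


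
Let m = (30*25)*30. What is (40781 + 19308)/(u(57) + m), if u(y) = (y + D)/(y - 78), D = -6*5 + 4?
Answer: 1261869/472469 ≈ 2.6708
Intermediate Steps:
D = -26 (D = -30 + 4 = -26)
u(y) = (-26 + y)/(-78 + y) (u(y) = (y - 26)/(y - 78) = (-26 + y)/(-78 + y))
m = 22500 (m = 750*30 = 22500)
(40781 + 19308)/(u(57) + m) = (40781 + 19308)/((-26 + 57)/(-78 + 57) + 22500) = 60089/(31/(-21) + 22500) = 60089/(-1/21*31 + 22500) = 60089/(-31/21 + 22500) = 60089/(472469/21) = 60089*(21/472469) = 1261869/472469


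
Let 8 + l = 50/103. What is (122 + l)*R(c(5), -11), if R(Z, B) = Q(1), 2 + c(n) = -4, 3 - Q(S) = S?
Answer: 23584/103 ≈ 228.97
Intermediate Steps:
Q(S) = 3 - S
c(n) = -6 (c(n) = -2 - 4 = -6)
R(Z, B) = 2 (R(Z, B) = 3 - 1*1 = 3 - 1 = 2)
l = -774/103 (l = -8 + 50/103 = -774/103 ≈ -7.5146)
(122 + l)*R(c(5), -11) = (122 - 774/103)*2 = (11792/103)*2 = 23584/103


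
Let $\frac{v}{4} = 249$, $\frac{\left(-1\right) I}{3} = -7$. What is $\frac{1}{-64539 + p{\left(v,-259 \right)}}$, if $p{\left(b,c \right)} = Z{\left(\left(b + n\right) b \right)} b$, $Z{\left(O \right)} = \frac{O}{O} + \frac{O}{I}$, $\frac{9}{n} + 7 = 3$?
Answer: $\frac{7}{328160499} \approx 2.1331 \cdot 10^{-8}$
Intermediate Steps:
$I = 21$ ($I = \left(-3\right) \left(-7\right) = 21$)
$n = - \frac{9}{4}$ ($n = \frac{9}{-7 + 3} = \frac{9}{-4} = 9 \left(- \frac{1}{4}\right) = - \frac{9}{4} \approx -2.25$)
$v = 996$ ($v = 4 \cdot 249 = 996$)
$Z{\left(O \right)} = 1 + \frac{O}{21}$ ($Z{\left(O \right)} = \frac{O}{O} + \frac{O}{21} = 1 + O \frac{1}{21} = 1 + \frac{O}{21}$)
$p{\left(b,c \right)} = b \left(1 + \frac{b \left(- \frac{9}{4} + b\right)}{21}\right)$ ($p{\left(b,c \right)} = \left(1 + \frac{\left(b - \frac{9}{4}\right) b}{21}\right) b = \left(1 + \frac{\left(- \frac{9}{4} + b\right) b}{21}\right) b = \left(1 + \frac{b \left(- \frac{9}{4} + b\right)}{21}\right) b = b \left(1 + \frac{b \left(- \frac{9}{4} + b\right)}{21}\right)$)
$\frac{1}{-64539 + p{\left(v,-259 \right)}} = \frac{1}{-64539 + \frac{1}{84} \cdot 996 \left(84 + 996 \left(-9 + 4 \cdot 996\right)\right)} = \frac{1}{-64539 + \frac{1}{84} \cdot 996 \left(84 + 996 \left(-9 + 3984\right)\right)} = \frac{1}{-64539 + \frac{1}{84} \cdot 996 \left(84 + 996 \cdot 3975\right)} = \frac{1}{-64539 + \frac{1}{84} \cdot 996 \left(84 + 3959100\right)} = \frac{1}{-64539 + \frac{1}{84} \cdot 996 \cdot 3959184} = \frac{1}{-64539 + \frac{328612272}{7}} = \frac{1}{\frac{328160499}{7}} = \frac{7}{328160499}$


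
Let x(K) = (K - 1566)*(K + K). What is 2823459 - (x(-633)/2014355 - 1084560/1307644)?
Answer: 1859289195674480721/658514807405 ≈ 2.8235e+6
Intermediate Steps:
x(K) = 2*K*(-1566 + K) (x(K) = (-1566 + K)*(2*K) = 2*K*(-1566 + K))
2823459 - (x(-633)/2014355 - 1084560/1307644) = 2823459 - ((2*(-633)*(-1566 - 633))/2014355 - 1084560/1307644) = 2823459 - ((2*(-633)*(-2199))*(1/2014355) - 1084560*1/1307644) = 2823459 - (2783934*(1/2014355) - 271140/326911) = 2823459 - (2783934/2014355 - 271140/326911) = 2823459 - 1*363926433174/658514807405 = 2823459 - 363926433174/658514807405 = 1859289195674480721/658514807405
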